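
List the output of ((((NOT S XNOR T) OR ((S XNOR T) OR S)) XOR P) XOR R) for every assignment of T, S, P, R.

T | S | P | R | Output
----------------------
0 | 0 | 0 | 0 | 1
0 | 0 | 0 | 1 | 0
0 | 0 | 1 | 0 | 0
0 | 0 | 1 | 1 | 1
0 | 1 | 0 | 0 | 1
0 | 1 | 0 | 1 | 0
0 | 1 | 1 | 0 | 0
0 | 1 | 1 | 1 | 1
1 | 0 | 0 | 0 | 1
1 | 0 | 0 | 1 | 0
1 | 0 | 1 | 0 | 0
1 | 0 | 1 | 1 | 1
1 | 1 | 0 | 0 | 1
1 | 1 | 0 | 1 | 0
1 | 1 | 1 | 0 | 0
1 | 1 | 1 | 1 | 1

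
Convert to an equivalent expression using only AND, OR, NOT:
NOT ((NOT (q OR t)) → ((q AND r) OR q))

(NOT (q OR t)) AND NOT ((q AND r) OR q)
(Negated implication: NOT(A → B) = A AND NOT B)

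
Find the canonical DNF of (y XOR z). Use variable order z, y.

(NOT z AND y) OR (z AND NOT y)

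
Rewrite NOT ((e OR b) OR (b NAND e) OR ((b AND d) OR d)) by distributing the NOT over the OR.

NOT (e OR b) AND NOT (b NAND e) AND NOT ((b AND d) OR d)
De Morgan's: NOT(OR of terms) = AND of negations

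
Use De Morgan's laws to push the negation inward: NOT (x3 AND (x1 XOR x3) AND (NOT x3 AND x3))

NOT x3 OR NOT (x1 XOR x3) OR NOT (NOT x3 AND x3)
De Morgan's: NOT(AND of terms) = OR of negations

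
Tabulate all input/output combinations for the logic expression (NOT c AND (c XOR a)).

a | c | Output
--------------
0 | 0 | 0
0 | 1 | 0
1 | 0 | 1
1 | 1 | 0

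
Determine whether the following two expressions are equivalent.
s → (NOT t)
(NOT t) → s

No, Converse is not equivalent to original (counterexample: t=0, s=0)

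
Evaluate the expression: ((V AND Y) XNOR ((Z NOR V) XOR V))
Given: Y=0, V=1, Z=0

Substituting: ((1 AND 0) XNOR ((0 NOR 1) XOR 1))
= 0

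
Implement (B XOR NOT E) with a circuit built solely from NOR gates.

((((B NOR (E NOR E)) NOR (B NOR (E NOR E))) NOR ((B NOR (E NOR E)) NOR (B NOR (E NOR E)))) NOR ((((B NOR B) NOR ((E NOR E) NOR (E NOR E))) NOR ((B NOR B) NOR ((E NOR E) NOR (E NOR E)))) NOR (((B NOR B) NOR ((E NOR E) NOR (E NOR E))) NOR ((B NOR B) NOR ((E NOR E) NOR (E NOR E))))))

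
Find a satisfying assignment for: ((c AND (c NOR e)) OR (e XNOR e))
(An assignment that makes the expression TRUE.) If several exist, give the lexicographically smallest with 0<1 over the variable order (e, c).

e=0, c=0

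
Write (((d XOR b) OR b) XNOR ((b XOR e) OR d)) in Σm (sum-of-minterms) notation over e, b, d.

Σm(0, 1, 2, 3, 5, 7) = (NOT e AND NOT b AND NOT d) OR (NOT e AND NOT b AND d) OR (NOT e AND b AND NOT d) OR (NOT e AND b AND d) OR (e AND NOT b AND d) OR (e AND b AND d)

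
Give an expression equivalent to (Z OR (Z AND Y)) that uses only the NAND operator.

((Z NAND Z) NAND (((Z NAND Y) NAND (Z NAND Y)) NAND ((Z NAND Y) NAND (Z NAND Y))))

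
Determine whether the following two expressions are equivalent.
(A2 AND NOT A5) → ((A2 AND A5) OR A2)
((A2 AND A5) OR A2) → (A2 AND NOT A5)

No, Converse is not equivalent to original (counterexample: A2=1, A5=1)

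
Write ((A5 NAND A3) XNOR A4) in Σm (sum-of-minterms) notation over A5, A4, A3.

Σm(2, 3, 5, 6) = (NOT A5 AND A4 AND NOT A3) OR (NOT A5 AND A4 AND A3) OR (A5 AND NOT A4 AND A3) OR (A5 AND A4 AND NOT A3)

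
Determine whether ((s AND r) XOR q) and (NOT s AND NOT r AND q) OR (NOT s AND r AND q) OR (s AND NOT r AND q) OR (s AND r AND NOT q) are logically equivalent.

Yes, they are equivalent — the two output columns agree on all 8 assignments:
s | r | q | Expression 1 | Expression 2
---------------------------------------
0 | 0 | 0 | 0 | 0
0 | 0 | 1 | 1 | 1
0 | 1 | 0 | 0 | 0
0 | 1 | 1 | 1 | 1
1 | 0 | 0 | 0 | 0
1 | 0 | 1 | 1 | 1
1 | 1 | 0 | 1 | 1
1 | 1 | 1 | 0 | 0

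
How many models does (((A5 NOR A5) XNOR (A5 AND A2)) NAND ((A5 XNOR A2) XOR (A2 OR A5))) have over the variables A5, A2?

Satisfying assignments: (0,0), (0,1), (1,1)
Count: 3 out of 4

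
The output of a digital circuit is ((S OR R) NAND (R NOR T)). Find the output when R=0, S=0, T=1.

Substituting: ((0 OR 0) NAND (0 NOR 1))
= 1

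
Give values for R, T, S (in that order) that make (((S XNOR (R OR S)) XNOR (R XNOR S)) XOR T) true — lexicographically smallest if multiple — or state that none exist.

R=0, T=0, S=0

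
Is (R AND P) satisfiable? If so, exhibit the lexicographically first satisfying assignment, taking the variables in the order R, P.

R=1, P=1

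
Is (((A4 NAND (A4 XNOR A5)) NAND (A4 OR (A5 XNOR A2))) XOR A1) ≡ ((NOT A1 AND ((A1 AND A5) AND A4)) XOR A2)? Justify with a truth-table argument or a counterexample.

No. Counterexample: with A2=0, A5=0, A1=1, A4=0, Expression 1 = 1 but Expression 2 = 0.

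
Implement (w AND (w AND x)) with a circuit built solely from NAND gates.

((w NAND ((w NAND x) NAND (w NAND x))) NAND (w NAND ((w NAND x) NAND (w NAND x))))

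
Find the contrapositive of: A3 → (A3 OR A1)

Contrapositive: NOT (A3 OR A1) → NOT A3
Note: A statement and its contrapositive are logically equivalent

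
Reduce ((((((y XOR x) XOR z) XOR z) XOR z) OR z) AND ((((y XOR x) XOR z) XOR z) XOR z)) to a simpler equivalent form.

By absorption (E AND (E OR v) = E) then XOR self-cancellation ((E XOR v) XOR v = E):
= ((y XOR x) XOR z)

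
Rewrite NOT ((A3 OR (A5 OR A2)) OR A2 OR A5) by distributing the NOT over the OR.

NOT (A3 OR (A5 OR A2)) AND NOT A2 AND NOT A5
De Morgan's: NOT(OR of terms) = AND of negations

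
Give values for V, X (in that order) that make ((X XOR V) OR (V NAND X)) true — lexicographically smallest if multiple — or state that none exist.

V=0, X=0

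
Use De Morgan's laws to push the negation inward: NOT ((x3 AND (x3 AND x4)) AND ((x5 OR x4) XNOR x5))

NOT (x3 AND (x3 AND x4)) OR NOT ((x5 OR x4) XNOR x5)
De Morgan's: NOT(AND of terms) = OR of negations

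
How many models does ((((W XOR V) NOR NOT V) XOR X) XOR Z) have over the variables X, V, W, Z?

Satisfying assignments: (0,0,0,1), (0,0,1,1), (0,1,0,1), (0,1,1,0), (1,0,0,0), (1,0,1,0), (1,1,0,0), (1,1,1,1)
Count: 8 out of 16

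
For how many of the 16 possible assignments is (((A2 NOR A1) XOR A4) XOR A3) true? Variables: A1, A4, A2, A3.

Satisfying assignments: (0,0,0,0), (0,0,1,1), (0,1,0,1), (0,1,1,0), (1,0,0,1), (1,0,1,1), (1,1,0,0), (1,1,1,0)
Count: 8 out of 16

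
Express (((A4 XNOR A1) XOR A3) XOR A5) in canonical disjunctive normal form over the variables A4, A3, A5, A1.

(NOT A4 AND NOT A3 AND NOT A5 AND NOT A1) OR (NOT A4 AND NOT A3 AND A5 AND A1) OR (NOT A4 AND A3 AND NOT A5 AND A1) OR (NOT A4 AND A3 AND A5 AND NOT A1) OR (A4 AND NOT A3 AND NOT A5 AND A1) OR (A4 AND NOT A3 AND A5 AND NOT A1) OR (A4 AND A3 AND NOT A5 AND NOT A1) OR (A4 AND A3 AND A5 AND A1)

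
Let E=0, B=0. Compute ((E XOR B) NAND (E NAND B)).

Substituting: ((0 XOR 0) NAND (0 NAND 0))
= 1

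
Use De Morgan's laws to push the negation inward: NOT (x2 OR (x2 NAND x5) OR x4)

NOT x2 AND NOT (x2 NAND x5) AND NOT x4
De Morgan's: NOT(OR of terms) = AND of negations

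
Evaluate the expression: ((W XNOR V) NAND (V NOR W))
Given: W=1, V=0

Substituting: ((1 XNOR 0) NAND (0 NOR 1))
= 1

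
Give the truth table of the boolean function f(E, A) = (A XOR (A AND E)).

E | A | Output
--------------
0 | 0 | 0
0 | 1 | 1
1 | 0 | 0
1 | 1 | 0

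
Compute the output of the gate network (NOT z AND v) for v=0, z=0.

Substituting: (NOT 0 AND 0)
= 0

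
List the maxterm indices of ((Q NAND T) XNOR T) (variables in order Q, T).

ΠM(0, 2, 3) = (Q OR T) AND (NOT Q OR T) AND (NOT Q OR NOT T)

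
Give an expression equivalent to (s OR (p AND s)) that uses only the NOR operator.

((s NOR ((p NOR p) NOR (s NOR s))) NOR (s NOR ((p NOR p) NOR (s NOR s))))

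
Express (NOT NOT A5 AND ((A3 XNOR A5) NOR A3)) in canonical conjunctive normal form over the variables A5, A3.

(A5 OR A3) AND (A5 OR NOT A3) AND (NOT A5 OR NOT A3)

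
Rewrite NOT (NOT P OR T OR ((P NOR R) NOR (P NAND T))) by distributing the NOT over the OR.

P AND NOT T AND NOT ((P NOR R) NOR (P NAND T))
De Morgan's: NOT(OR of terms) = AND of negations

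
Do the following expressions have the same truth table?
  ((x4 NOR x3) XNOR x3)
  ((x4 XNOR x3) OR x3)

No. Counterexample: with x4=0, x3=0, Expression 1 = 0 but Expression 2 = 1.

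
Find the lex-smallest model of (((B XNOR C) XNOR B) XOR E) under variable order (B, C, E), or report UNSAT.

B=0, C=0, E=1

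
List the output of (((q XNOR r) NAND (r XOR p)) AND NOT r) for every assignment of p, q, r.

p | q | r | Output
------------------
0 | 0 | 0 | 1
0 | 0 | 1 | 0
0 | 1 | 0 | 1
0 | 1 | 1 | 0
1 | 0 | 0 | 0
1 | 0 | 1 | 0
1 | 1 | 0 | 1
1 | 1 | 1 | 0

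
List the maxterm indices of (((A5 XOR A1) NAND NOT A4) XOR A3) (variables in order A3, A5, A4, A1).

ΠM(1, 4, 8, 10, 11, 13, 14, 15) = (A3 OR A5 OR A4 OR NOT A1) AND (A3 OR NOT A5 OR A4 OR A1) AND (NOT A3 OR A5 OR A4 OR A1) AND (NOT A3 OR A5 OR NOT A4 OR A1) AND (NOT A3 OR A5 OR NOT A4 OR NOT A1) AND (NOT A3 OR NOT A5 OR A4 OR NOT A1) AND (NOT A3 OR NOT A5 OR NOT A4 OR A1) AND (NOT A3 OR NOT A5 OR NOT A4 OR NOT A1)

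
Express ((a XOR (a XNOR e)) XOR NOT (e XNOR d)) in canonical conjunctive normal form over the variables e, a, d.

(e OR a OR NOT d) AND (e OR NOT a OR NOT d) AND (NOT e OR a OR NOT d) AND (NOT e OR NOT a OR NOT d)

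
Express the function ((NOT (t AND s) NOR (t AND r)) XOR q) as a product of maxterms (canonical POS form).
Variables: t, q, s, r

ΠM(0, 1, 2, 3, 8, 9, 11, 14) = (t OR q OR s OR r) AND (t OR q OR s OR NOT r) AND (t OR q OR NOT s OR r) AND (t OR q OR NOT s OR NOT r) AND (NOT t OR q OR s OR r) AND (NOT t OR q OR s OR NOT r) AND (NOT t OR q OR NOT s OR NOT r) AND (NOT t OR NOT q OR NOT s OR r)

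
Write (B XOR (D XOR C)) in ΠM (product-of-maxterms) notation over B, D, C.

ΠM(0, 3, 5, 6) = (B OR D OR C) AND (B OR NOT D OR NOT C) AND (NOT B OR D OR NOT C) AND (NOT B OR NOT D OR C)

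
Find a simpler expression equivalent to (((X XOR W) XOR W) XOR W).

By XOR self-cancellation ((E XOR v) XOR v = E):
= (X XOR W)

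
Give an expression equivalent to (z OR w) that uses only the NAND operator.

((z NAND z) NAND (w NAND w))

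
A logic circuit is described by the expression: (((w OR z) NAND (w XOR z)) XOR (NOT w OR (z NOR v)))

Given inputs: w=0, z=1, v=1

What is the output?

Substituting: (((0 OR 1) NAND (0 XOR 1)) XOR (NOT 0 OR (1 NOR 1)))
= 1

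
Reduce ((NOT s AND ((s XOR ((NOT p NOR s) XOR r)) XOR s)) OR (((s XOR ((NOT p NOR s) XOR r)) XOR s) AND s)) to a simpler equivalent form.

By distribution ((E AND v) OR (E AND NOT v) = E) then XOR self-cancellation ((E XOR v) XOR v = E):
= ((NOT p NOR s) XOR r)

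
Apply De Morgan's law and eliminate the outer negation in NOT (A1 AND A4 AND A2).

NOT A1 OR NOT A4 OR NOT A2
De Morgan's: NOT(AND of terms) = OR of negations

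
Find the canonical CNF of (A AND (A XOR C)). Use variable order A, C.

(A OR C) AND (A OR NOT C) AND (NOT A OR NOT C)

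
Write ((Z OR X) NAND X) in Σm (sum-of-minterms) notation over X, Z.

Σm(0, 1) = (NOT X AND NOT Z) OR (NOT X AND Z)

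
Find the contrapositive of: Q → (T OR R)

Contrapositive: NOT (T OR R) → NOT Q
Note: A statement and its contrapositive are logically equivalent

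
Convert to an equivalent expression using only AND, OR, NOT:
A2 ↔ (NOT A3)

(A2 AND (NOT A3)) OR (NOT A2 AND A3)
(Biconditional = both true or both false)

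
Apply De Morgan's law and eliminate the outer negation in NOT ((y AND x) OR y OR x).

NOT (y AND x) AND NOT y AND NOT x
De Morgan's: NOT(OR of terms) = AND of negations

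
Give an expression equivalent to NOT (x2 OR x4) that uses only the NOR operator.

(((x2 NOR x4) NOR (x2 NOR x4)) NOR ((x2 NOR x4) NOR (x2 NOR x4)))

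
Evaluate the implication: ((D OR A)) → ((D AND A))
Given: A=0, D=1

Antecedent ((D OR A)) = 1; consequent ((D AND A)) = 0.
1 → 0 = 0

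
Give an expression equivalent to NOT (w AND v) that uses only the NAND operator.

(((w NAND v) NAND (w NAND v)) NAND ((w NAND v) NAND (w NAND v)))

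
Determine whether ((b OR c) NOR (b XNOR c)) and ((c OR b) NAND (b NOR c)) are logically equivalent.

No. Counterexample: with c=0, b=0, Expression 1 = 0 but Expression 2 = 1.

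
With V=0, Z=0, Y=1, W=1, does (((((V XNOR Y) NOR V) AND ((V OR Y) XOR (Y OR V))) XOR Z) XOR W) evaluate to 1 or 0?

Substituting: (((((0 XNOR 1) NOR 0) AND ((0 OR 1) XOR (1 OR 0))) XOR 0) XOR 1)
= 1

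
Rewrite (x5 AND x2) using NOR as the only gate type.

((x5 NOR x5) NOR (x2 NOR x2))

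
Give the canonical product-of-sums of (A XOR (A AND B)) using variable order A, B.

ΠM(0, 1, 3) = (A OR B) AND (A OR NOT B) AND (NOT A OR NOT B)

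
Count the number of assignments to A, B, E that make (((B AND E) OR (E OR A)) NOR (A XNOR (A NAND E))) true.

Satisfying assignments: (0,0,0), (0,1,0)
Count: 2 out of 8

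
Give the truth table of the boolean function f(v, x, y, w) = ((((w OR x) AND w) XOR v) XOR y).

v | x | y | w | Output
----------------------
0 | 0 | 0 | 0 | 0
0 | 0 | 0 | 1 | 1
0 | 0 | 1 | 0 | 1
0 | 0 | 1 | 1 | 0
0 | 1 | 0 | 0 | 0
0 | 1 | 0 | 1 | 1
0 | 1 | 1 | 0 | 1
0 | 1 | 1 | 1 | 0
1 | 0 | 0 | 0 | 1
1 | 0 | 0 | 1 | 0
1 | 0 | 1 | 0 | 0
1 | 0 | 1 | 1 | 1
1 | 1 | 0 | 0 | 1
1 | 1 | 0 | 1 | 0
1 | 1 | 1 | 0 | 0
1 | 1 | 1 | 1 | 1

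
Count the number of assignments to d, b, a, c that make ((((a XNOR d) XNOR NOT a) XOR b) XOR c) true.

Satisfying assignments: (0,0,0,0), (0,0,1,0), (0,1,0,1), (0,1,1,1), (1,0,0,1), (1,0,1,1), (1,1,0,0), (1,1,1,0)
Count: 8 out of 16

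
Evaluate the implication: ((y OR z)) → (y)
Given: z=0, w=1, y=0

Antecedent ((y OR z)) = 0; consequent (y) = 0.
0 → 0 = 1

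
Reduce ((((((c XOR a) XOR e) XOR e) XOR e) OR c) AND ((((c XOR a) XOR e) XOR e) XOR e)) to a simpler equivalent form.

By absorption (E AND (E OR v) = E) then XOR self-cancellation ((E XOR v) XOR v = E):
= ((c XOR a) XOR e)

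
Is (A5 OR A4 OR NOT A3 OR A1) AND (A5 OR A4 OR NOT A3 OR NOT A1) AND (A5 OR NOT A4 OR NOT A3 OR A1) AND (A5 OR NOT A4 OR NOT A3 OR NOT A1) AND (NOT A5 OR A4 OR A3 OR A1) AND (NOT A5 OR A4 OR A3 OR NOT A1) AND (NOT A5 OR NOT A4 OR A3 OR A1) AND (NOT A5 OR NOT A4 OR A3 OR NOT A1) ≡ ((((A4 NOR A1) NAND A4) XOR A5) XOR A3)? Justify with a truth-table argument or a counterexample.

Yes, they are equivalent — the two output columns agree on all 16 assignments:
A5 | A4 | A3 | A1 | Expression 1 | Expression 2
-----------------------------------------------
0 | 0 | 0 | 0 | 1 | 1
0 | 0 | 0 | 1 | 1 | 1
0 | 0 | 1 | 0 | 0 | 0
0 | 0 | 1 | 1 | 0 | 0
0 | 1 | 0 | 0 | 1 | 1
0 | 1 | 0 | 1 | 1 | 1
0 | 1 | 1 | 0 | 0 | 0
0 | 1 | 1 | 1 | 0 | 0
1 | 0 | 0 | 0 | 0 | 0
1 | 0 | 0 | 1 | 0 | 0
1 | 0 | 1 | 0 | 1 | 1
1 | 0 | 1 | 1 | 1 | 1
1 | 1 | 0 | 0 | 0 | 0
1 | 1 | 0 | 1 | 0 | 0
1 | 1 | 1 | 0 | 1 | 1
1 | 1 | 1 | 1 | 1 | 1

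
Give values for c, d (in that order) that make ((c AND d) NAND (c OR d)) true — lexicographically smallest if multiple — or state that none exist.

c=0, d=0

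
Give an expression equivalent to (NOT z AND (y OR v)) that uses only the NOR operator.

(((z NOR z) NOR (z NOR z)) NOR (((y NOR v) NOR (y NOR v)) NOR ((y NOR v) NOR (y NOR v))))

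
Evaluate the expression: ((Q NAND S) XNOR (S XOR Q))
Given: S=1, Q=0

Substituting: ((0 NAND 1) XNOR (1 XOR 0))
= 1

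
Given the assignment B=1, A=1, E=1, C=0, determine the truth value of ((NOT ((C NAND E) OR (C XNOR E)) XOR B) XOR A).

Substituting: ((NOT ((0 NAND 1) OR (0 XNOR 1)) XOR 1) XOR 1)
= 0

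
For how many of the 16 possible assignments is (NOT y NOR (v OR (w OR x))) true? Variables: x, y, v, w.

Satisfying assignments: (0,1,0,0)
Count: 1 out of 16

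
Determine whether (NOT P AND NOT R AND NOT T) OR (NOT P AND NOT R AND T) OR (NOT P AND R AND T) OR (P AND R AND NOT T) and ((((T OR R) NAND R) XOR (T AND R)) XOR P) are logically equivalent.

Yes, they are equivalent — the two output columns agree on all 8 assignments:
P | R | T | Expression 1 | Expression 2
---------------------------------------
0 | 0 | 0 | 1 | 1
0 | 0 | 1 | 1 | 1
0 | 1 | 0 | 0 | 0
0 | 1 | 1 | 1 | 1
1 | 0 | 0 | 0 | 0
1 | 0 | 1 | 0 | 0
1 | 1 | 0 | 1 | 1
1 | 1 | 1 | 0 | 0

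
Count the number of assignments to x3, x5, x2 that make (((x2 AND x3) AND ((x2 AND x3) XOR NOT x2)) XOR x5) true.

Satisfying assignments: (0,1,0), (0,1,1), (1,0,1), (1,1,0)
Count: 4 out of 8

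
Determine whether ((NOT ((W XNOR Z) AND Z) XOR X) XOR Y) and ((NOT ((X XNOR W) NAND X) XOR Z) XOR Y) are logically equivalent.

No. Counterexample: with W=0, X=0, Z=0, Y=0, Expression 1 = 1 but Expression 2 = 0.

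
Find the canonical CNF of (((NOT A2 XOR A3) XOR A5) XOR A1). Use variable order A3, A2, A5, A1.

(A3 OR A2 OR A5 OR NOT A1) AND (A3 OR A2 OR NOT A5 OR A1) AND (A3 OR NOT A2 OR A5 OR A1) AND (A3 OR NOT A2 OR NOT A5 OR NOT A1) AND (NOT A3 OR A2 OR A5 OR A1) AND (NOT A3 OR A2 OR NOT A5 OR NOT A1) AND (NOT A3 OR NOT A2 OR A5 OR NOT A1) AND (NOT A3 OR NOT A2 OR NOT A5 OR A1)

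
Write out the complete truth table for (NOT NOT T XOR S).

T | S | Output
--------------
0 | 0 | 0
0 | 1 | 1
1 | 0 | 1
1 | 1 | 0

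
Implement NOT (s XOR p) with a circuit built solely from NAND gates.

(((s NAND (s NAND p)) NAND (p NAND (s NAND p))) NAND ((s NAND (s NAND p)) NAND (p NAND (s NAND p))))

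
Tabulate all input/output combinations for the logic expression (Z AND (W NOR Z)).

W | Z | Output
--------------
0 | 0 | 0
0 | 1 | 0
1 | 0 | 0
1 | 1 | 0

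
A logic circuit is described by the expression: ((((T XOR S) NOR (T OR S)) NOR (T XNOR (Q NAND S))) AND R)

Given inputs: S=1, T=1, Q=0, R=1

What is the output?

Substituting: ((((1 XOR 1) NOR (1 OR 1)) NOR (1 XNOR (0 NAND 1))) AND 1)
= 0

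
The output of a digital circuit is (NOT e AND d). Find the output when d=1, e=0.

Substituting: (NOT 0 AND 1)
= 1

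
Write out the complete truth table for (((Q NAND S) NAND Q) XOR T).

Q | S | T | Output
------------------
0 | 0 | 0 | 1
0 | 0 | 1 | 0
0 | 1 | 0 | 1
0 | 1 | 1 | 0
1 | 0 | 0 | 0
1 | 0 | 1 | 1
1 | 1 | 0 | 1
1 | 1 | 1 | 0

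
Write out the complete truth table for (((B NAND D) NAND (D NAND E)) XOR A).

B | D | A | E | Output
----------------------
0 | 0 | 0 | 0 | 0
0 | 0 | 0 | 1 | 0
0 | 0 | 1 | 0 | 1
0 | 0 | 1 | 1 | 1
0 | 1 | 0 | 0 | 0
0 | 1 | 0 | 1 | 1
0 | 1 | 1 | 0 | 1
0 | 1 | 1 | 1 | 0
1 | 0 | 0 | 0 | 0
1 | 0 | 0 | 1 | 0
1 | 0 | 1 | 0 | 1
1 | 0 | 1 | 1 | 1
1 | 1 | 0 | 0 | 1
1 | 1 | 0 | 1 | 1
1 | 1 | 1 | 0 | 0
1 | 1 | 1 | 1 | 0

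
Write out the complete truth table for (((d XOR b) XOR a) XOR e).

d | b | e | a | Output
----------------------
0 | 0 | 0 | 0 | 0
0 | 0 | 0 | 1 | 1
0 | 0 | 1 | 0 | 1
0 | 0 | 1 | 1 | 0
0 | 1 | 0 | 0 | 1
0 | 1 | 0 | 1 | 0
0 | 1 | 1 | 0 | 0
0 | 1 | 1 | 1 | 1
1 | 0 | 0 | 0 | 1
1 | 0 | 0 | 1 | 0
1 | 0 | 1 | 0 | 0
1 | 0 | 1 | 1 | 1
1 | 1 | 0 | 0 | 0
1 | 1 | 0 | 1 | 1
1 | 1 | 1 | 0 | 1
1 | 1 | 1 | 1 | 0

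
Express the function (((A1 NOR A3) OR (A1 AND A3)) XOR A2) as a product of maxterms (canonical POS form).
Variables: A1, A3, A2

ΠM(1, 2, 4, 7) = (A1 OR A3 OR NOT A2) AND (A1 OR NOT A3 OR A2) AND (NOT A1 OR A3 OR A2) AND (NOT A1 OR NOT A3 OR NOT A2)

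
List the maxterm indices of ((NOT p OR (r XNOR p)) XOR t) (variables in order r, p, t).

ΠM(1, 2, 5, 7) = (r OR p OR NOT t) AND (r OR NOT p OR t) AND (NOT r OR p OR NOT t) AND (NOT r OR NOT p OR NOT t)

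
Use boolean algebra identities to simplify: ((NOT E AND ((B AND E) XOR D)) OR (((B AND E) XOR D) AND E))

By distribution ((E AND v) OR (E AND NOT v) = E):
= ((B AND E) XOR D)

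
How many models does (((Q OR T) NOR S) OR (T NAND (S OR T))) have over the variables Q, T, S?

Satisfying assignments: (0,0,0), (0,0,1), (1,0,0), (1,0,1)
Count: 4 out of 8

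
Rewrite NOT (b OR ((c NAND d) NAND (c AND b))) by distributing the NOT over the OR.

NOT b AND NOT ((c NAND d) NAND (c AND b))
De Morgan's: NOT(OR of terms) = AND of negations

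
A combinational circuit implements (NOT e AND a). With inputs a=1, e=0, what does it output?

Substituting: (NOT 0 AND 1)
= 1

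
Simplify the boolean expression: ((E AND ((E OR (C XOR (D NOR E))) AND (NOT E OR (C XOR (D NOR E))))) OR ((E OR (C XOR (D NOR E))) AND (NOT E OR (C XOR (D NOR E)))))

By absorption (E OR (E AND v) = E) then distribution ((E OR v) AND (E OR NOT v) = E):
= (C XOR (D NOR E))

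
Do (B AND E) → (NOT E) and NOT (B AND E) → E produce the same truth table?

No, Inverse is not equivalent to original (counterexample: B=0, A=0, E=0)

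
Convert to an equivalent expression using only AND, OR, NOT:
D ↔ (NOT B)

(D AND (NOT B)) OR (NOT D AND B)
(Biconditional = both true or both false)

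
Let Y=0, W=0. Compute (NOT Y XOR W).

Substituting: (NOT 0 XOR 0)
= 1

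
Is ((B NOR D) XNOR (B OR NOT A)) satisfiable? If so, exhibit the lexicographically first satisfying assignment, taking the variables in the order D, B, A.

D=0, B=0, A=0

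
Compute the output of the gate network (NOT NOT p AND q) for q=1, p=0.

Substituting: (NOT NOT 0 AND 1)
= 0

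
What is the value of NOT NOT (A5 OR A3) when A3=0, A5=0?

Substituting: NOT NOT (0 OR 0)
= 0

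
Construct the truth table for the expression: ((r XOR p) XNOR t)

r | p | t | Output
------------------
0 | 0 | 0 | 1
0 | 0 | 1 | 0
0 | 1 | 0 | 0
0 | 1 | 1 | 1
1 | 0 | 0 | 0
1 | 0 | 1 | 1
1 | 1 | 0 | 1
1 | 1 | 1 | 0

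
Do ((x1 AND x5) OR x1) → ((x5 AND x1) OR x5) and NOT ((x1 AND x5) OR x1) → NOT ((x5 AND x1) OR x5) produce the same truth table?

No, Inverse is not equivalent to original (counterexample: x5=0, x1=1)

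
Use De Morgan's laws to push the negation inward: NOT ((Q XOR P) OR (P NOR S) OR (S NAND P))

NOT (Q XOR P) AND NOT (P NOR S) AND NOT (S NAND P)
De Morgan's: NOT(OR of terms) = AND of negations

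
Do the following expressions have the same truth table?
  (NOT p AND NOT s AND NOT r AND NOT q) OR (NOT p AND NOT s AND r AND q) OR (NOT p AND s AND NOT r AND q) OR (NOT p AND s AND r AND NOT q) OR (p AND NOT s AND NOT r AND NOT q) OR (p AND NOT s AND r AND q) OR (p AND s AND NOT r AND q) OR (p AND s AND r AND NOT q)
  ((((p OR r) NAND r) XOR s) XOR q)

Yes, they are equivalent — the two output columns agree on all 16 assignments:
p | s | r | q | Expression 1 | Expression 2
-------------------------------------------
0 | 0 | 0 | 0 | 1 | 1
0 | 0 | 0 | 1 | 0 | 0
0 | 0 | 1 | 0 | 0 | 0
0 | 0 | 1 | 1 | 1 | 1
0 | 1 | 0 | 0 | 0 | 0
0 | 1 | 0 | 1 | 1 | 1
0 | 1 | 1 | 0 | 1 | 1
0 | 1 | 1 | 1 | 0 | 0
1 | 0 | 0 | 0 | 1 | 1
1 | 0 | 0 | 1 | 0 | 0
1 | 0 | 1 | 0 | 0 | 0
1 | 0 | 1 | 1 | 1 | 1
1 | 1 | 0 | 0 | 0 | 0
1 | 1 | 0 | 1 | 1 | 1
1 | 1 | 1 | 0 | 1 | 1
1 | 1 | 1 | 1 | 0 | 0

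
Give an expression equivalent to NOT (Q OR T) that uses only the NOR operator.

(((Q NOR T) NOR (Q NOR T)) NOR ((Q NOR T) NOR (Q NOR T)))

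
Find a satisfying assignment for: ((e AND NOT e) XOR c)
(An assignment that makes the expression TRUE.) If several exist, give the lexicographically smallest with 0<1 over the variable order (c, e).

c=1, e=0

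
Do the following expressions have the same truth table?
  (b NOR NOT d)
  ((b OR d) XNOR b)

No. Counterexample: with d=0, b=0, Expression 1 = 0 but Expression 2 = 1.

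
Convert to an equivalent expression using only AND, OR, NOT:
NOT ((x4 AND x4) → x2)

(x4 AND x4) AND NOT x2
(Negated implication: NOT(A → B) = A AND NOT B)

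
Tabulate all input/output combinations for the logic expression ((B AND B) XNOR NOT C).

B | C | Output
--------------
0 | 0 | 0
0 | 1 | 1
1 | 0 | 1
1 | 1 | 0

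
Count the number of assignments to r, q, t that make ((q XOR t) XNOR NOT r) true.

Satisfying assignments: (0,0,1), (0,1,0), (1,0,0), (1,1,1)
Count: 4 out of 8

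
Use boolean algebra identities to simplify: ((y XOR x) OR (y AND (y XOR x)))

By absorption (E OR (E AND v) = E):
= (y XOR x)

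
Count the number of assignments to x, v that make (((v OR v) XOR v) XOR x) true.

Satisfying assignments: (1,0), (1,1)
Count: 2 out of 4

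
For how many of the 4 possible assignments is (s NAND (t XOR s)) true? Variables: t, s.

Satisfying assignments: (0,0), (1,0), (1,1)
Count: 3 out of 4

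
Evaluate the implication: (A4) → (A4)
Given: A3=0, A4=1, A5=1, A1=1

Antecedent (A4) = 1; consequent (A4) = 1.
1 → 1 = 1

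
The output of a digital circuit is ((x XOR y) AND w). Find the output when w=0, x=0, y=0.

Substituting: ((0 XOR 0) AND 0)
= 0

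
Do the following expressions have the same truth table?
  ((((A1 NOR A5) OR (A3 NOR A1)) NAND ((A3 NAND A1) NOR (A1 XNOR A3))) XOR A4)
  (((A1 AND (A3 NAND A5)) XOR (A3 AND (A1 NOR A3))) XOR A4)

No. Counterexample: with A1=0, A4=0, A3=0, A5=0, Expression 1 = 1 but Expression 2 = 0.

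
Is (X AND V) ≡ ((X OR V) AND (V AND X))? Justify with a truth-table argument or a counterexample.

Yes, they are equivalent — the two output columns agree on all 4 assignments:
X | V | Expression 1 | Expression 2
-----------------------------------
0 | 0 | 0 | 0
0 | 1 | 0 | 0
1 | 0 | 0 | 0
1 | 1 | 1 | 1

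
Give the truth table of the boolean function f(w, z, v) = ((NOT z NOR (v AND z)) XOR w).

w | z | v | Output
------------------
0 | 0 | 0 | 0
0 | 0 | 1 | 0
0 | 1 | 0 | 1
0 | 1 | 1 | 0
1 | 0 | 0 | 1
1 | 0 | 1 | 1
1 | 1 | 0 | 0
1 | 1 | 1 | 1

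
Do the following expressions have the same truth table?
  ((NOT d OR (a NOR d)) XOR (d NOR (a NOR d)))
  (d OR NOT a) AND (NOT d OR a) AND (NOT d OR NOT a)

Yes, they are equivalent — the two output columns agree on all 4 assignments:
d | a | Expression 1 | Expression 2
-----------------------------------
0 | 0 | 1 | 1
0 | 1 | 0 | 0
1 | 0 | 0 | 0
1 | 1 | 0 | 0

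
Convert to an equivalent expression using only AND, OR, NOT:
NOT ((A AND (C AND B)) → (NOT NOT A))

(A AND (C AND B)) AND NOT A
(Negated implication: NOT(A → B) = A AND NOT B)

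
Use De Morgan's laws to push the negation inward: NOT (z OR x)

NOT z AND NOT x
De Morgan's: NOT(OR of terms) = AND of negations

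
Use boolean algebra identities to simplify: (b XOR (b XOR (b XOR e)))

By XOR self-cancellation ((E XOR v) XOR v = E):
= (b XOR e)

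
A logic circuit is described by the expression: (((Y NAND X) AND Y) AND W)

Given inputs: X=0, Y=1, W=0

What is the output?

Substituting: (((1 NAND 0) AND 1) AND 0)
= 0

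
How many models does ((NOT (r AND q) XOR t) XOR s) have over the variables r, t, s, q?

Satisfying assignments: (0,0,0,0), (0,0,0,1), (0,1,1,0), (0,1,1,1), (1,0,0,0), (1,0,1,1), (1,1,0,1), (1,1,1,0)
Count: 8 out of 16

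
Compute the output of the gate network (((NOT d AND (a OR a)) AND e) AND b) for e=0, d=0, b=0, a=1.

Substituting: (((NOT 0 AND (1 OR 1)) AND 0) AND 0)
= 0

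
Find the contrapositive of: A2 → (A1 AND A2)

Contrapositive: NOT (A1 AND A2) → NOT A2
Note: A statement and its contrapositive are logically equivalent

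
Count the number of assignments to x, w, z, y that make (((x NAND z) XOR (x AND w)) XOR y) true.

Satisfying assignments: (0,0,0,0), (0,0,1,0), (0,1,0,0), (0,1,1,0), (1,0,0,0), (1,0,1,1), (1,1,0,1), (1,1,1,0)
Count: 8 out of 16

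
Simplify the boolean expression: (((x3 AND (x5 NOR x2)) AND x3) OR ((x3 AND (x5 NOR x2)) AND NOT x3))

By distribution ((E AND v) OR (E AND NOT v) = E):
= (x3 AND (x5 NOR x2))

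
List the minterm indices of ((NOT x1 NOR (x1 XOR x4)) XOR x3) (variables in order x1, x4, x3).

Σm(1, 3, 5, 6) = (NOT x1 AND NOT x4 AND x3) OR (NOT x1 AND x4 AND x3) OR (x1 AND NOT x4 AND x3) OR (x1 AND x4 AND NOT x3)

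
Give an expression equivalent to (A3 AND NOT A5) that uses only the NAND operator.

((A3 NAND (A5 NAND A5)) NAND (A3 NAND (A5 NAND A5)))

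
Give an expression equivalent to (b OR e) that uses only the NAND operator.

((b NAND b) NAND (e NAND e))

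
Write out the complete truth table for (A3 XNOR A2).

A2 | A3 | Output
----------------
0 | 0 | 1
0 | 1 | 0
1 | 0 | 0
1 | 1 | 1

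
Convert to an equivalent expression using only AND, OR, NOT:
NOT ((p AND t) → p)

(p AND t) AND NOT p
(Negated implication: NOT(A → B) = A AND NOT B)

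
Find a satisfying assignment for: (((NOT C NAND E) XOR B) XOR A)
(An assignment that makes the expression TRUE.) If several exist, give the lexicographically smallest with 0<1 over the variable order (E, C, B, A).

E=0, C=0, B=0, A=0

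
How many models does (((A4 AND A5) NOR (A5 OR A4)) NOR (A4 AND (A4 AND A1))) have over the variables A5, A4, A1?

Satisfying assignments: (0,1,0), (1,0,0), (1,0,1), (1,1,0)
Count: 4 out of 8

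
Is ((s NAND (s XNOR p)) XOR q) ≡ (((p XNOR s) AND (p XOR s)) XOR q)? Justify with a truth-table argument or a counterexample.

No. Counterexample: with p=0, q=0, s=0, Expression 1 = 1 but Expression 2 = 0.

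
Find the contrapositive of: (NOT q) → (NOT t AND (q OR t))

Contrapositive: NOT (NOT t AND (q OR t)) → q
Note: A statement and its contrapositive are logically equivalent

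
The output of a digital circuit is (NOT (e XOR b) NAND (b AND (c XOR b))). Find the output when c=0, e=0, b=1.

Substituting: (NOT (0 XOR 1) NAND (1 AND (0 XOR 1)))
= 1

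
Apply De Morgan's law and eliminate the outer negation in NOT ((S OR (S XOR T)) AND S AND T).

NOT (S OR (S XOR T)) OR NOT S OR NOT T
De Morgan's: NOT(AND of terms) = OR of negations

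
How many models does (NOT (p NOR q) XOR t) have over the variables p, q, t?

Satisfying assignments: (0,0,1), (0,1,0), (1,0,0), (1,1,0)
Count: 4 out of 8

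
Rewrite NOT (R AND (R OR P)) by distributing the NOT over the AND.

NOT R OR NOT (R OR P)
De Morgan's: NOT(AND of terms) = OR of negations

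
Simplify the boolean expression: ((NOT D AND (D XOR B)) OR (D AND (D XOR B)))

By distribution ((E AND v) OR (E AND NOT v) = E):
= (D XOR B)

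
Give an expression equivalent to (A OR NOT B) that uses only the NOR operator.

((A NOR (B NOR B)) NOR (A NOR (B NOR B)))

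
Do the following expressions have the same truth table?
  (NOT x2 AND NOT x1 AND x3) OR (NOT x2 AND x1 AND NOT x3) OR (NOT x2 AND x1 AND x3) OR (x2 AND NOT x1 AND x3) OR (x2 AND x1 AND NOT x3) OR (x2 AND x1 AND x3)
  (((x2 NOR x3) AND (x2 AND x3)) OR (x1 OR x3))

Yes, they are equivalent — the two output columns agree on all 8 assignments:
x2 | x1 | x3 | Expression 1 | Expression 2
------------------------------------------
0 | 0 | 0 | 0 | 0
0 | 0 | 1 | 1 | 1
0 | 1 | 0 | 1 | 1
0 | 1 | 1 | 1 | 1
1 | 0 | 0 | 0 | 0
1 | 0 | 1 | 1 | 1
1 | 1 | 0 | 1 | 1
1 | 1 | 1 | 1 | 1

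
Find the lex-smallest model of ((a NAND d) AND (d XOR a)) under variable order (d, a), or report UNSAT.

d=0, a=1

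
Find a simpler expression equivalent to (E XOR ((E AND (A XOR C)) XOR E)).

By XOR self-cancellation ((E XOR v) XOR v = E):
= (E AND (A XOR C))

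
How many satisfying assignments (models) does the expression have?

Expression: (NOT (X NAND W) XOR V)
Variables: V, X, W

Satisfying assignments: (0,1,1), (1,0,0), (1,0,1), (1,1,0)
Count: 4 out of 8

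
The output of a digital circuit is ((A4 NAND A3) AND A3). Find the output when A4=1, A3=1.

Substituting: ((1 NAND 1) AND 1)
= 0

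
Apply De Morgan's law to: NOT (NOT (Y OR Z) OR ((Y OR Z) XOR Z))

(Y OR Z) AND NOT ((Y OR Z) XOR Z)
De Morgan's: NOT(OR of terms) = AND of negations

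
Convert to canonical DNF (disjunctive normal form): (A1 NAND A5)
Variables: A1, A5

(NOT A1 AND NOT A5) OR (NOT A1 AND A5) OR (A1 AND NOT A5)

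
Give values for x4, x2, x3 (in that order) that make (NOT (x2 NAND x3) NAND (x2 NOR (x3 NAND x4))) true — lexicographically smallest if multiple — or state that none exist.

x4=0, x2=0, x3=0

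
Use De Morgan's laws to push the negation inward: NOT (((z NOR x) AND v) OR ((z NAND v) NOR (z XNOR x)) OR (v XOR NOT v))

NOT ((z NOR x) AND v) AND NOT ((z NAND v) NOR (z XNOR x)) AND NOT (v XOR NOT v)
De Morgan's: NOT(OR of terms) = AND of negations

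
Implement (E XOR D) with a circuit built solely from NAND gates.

((E NAND (E NAND D)) NAND (D NAND (E NAND D)))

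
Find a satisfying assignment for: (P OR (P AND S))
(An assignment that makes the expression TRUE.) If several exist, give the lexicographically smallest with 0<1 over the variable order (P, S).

P=1, S=0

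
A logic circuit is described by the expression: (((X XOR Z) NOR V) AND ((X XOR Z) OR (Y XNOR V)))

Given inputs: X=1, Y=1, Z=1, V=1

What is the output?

Substituting: (((1 XOR 1) NOR 1) AND ((1 XOR 1) OR (1 XNOR 1)))
= 0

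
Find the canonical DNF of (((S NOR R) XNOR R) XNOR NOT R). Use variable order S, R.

(NOT S AND R) OR (S AND NOT R) OR (S AND R)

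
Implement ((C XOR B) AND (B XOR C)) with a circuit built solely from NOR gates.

((((((C NOR B) NOR (C NOR B)) NOR ((C NOR B) NOR (C NOR B))) NOR ((((C NOR C) NOR (B NOR B)) NOR ((C NOR C) NOR (B NOR B))) NOR (((C NOR C) NOR (B NOR B)) NOR ((C NOR C) NOR (B NOR B))))) NOR ((((C NOR B) NOR (C NOR B)) NOR ((C NOR B) NOR (C NOR B))) NOR ((((C NOR C) NOR (B NOR B)) NOR ((C NOR C) NOR (B NOR B))) NOR (((C NOR C) NOR (B NOR B)) NOR ((C NOR C) NOR (B NOR B)))))) NOR (((((B NOR C) NOR (B NOR C)) NOR ((B NOR C) NOR (B NOR C))) NOR ((((B NOR B) NOR (C NOR C)) NOR ((B NOR B) NOR (C NOR C))) NOR (((B NOR B) NOR (C NOR C)) NOR ((B NOR B) NOR (C NOR C))))) NOR ((((B NOR C) NOR (B NOR C)) NOR ((B NOR C) NOR (B NOR C))) NOR ((((B NOR B) NOR (C NOR C)) NOR ((B NOR B) NOR (C NOR C))) NOR (((B NOR B) NOR (C NOR C)) NOR ((B NOR B) NOR (C NOR C)))))))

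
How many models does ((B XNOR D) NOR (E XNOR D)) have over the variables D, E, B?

Satisfying assignments: (0,1,1), (1,0,0)
Count: 2 out of 8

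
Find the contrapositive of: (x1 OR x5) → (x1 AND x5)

Contrapositive: NOT (x1 AND x5) → NOT (x1 OR x5)
Note: A statement and its contrapositive are logically equivalent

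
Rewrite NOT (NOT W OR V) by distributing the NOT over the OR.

W AND NOT V
De Morgan's: NOT(OR of terms) = AND of negations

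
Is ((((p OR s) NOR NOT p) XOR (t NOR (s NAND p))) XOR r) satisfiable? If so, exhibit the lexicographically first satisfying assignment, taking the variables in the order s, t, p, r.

s=0, t=0, p=0, r=1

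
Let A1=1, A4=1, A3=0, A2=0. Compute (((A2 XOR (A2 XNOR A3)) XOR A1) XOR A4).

Substituting: (((0 XOR (0 XNOR 0)) XOR 1) XOR 1)
= 1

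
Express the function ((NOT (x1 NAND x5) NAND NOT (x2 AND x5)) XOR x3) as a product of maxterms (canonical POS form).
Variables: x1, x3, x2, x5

ΠM(4, 5, 6, 7, 9, 12, 14, 15) = (x1 OR NOT x3 OR x2 OR x5) AND (x1 OR NOT x3 OR x2 OR NOT x5) AND (x1 OR NOT x3 OR NOT x2 OR x5) AND (x1 OR NOT x3 OR NOT x2 OR NOT x5) AND (NOT x1 OR x3 OR x2 OR NOT x5) AND (NOT x1 OR NOT x3 OR x2 OR x5) AND (NOT x1 OR NOT x3 OR NOT x2 OR x5) AND (NOT x1 OR NOT x3 OR NOT x2 OR NOT x5)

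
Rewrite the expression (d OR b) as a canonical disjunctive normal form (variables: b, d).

(NOT b AND d) OR (b AND NOT d) OR (b AND d)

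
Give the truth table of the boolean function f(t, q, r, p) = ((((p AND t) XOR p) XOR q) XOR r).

t | q | r | p | Output
----------------------
0 | 0 | 0 | 0 | 0
0 | 0 | 0 | 1 | 1
0 | 0 | 1 | 0 | 1
0 | 0 | 1 | 1 | 0
0 | 1 | 0 | 0 | 1
0 | 1 | 0 | 1 | 0
0 | 1 | 1 | 0 | 0
0 | 1 | 1 | 1 | 1
1 | 0 | 0 | 0 | 0
1 | 0 | 0 | 1 | 0
1 | 0 | 1 | 0 | 1
1 | 0 | 1 | 1 | 1
1 | 1 | 0 | 0 | 1
1 | 1 | 0 | 1 | 1
1 | 1 | 1 | 0 | 0
1 | 1 | 1 | 1 | 0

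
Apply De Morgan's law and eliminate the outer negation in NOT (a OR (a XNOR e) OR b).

NOT a AND NOT (a XNOR e) AND NOT b
De Morgan's: NOT(OR of terms) = AND of negations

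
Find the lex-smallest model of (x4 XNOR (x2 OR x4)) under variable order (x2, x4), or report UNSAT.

x2=0, x4=0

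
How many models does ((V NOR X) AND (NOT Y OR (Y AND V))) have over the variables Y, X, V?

Satisfying assignments: (0,0,0)
Count: 1 out of 8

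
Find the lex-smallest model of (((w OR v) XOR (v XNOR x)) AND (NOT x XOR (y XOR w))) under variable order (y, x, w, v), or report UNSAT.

y=0, x=0, w=0, v=0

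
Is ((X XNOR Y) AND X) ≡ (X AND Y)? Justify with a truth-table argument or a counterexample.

Yes, they are equivalent — the two output columns agree on all 4 assignments:
X | Y | Expression 1 | Expression 2
-----------------------------------
0 | 0 | 0 | 0
0 | 1 | 0 | 0
1 | 0 | 0 | 0
1 | 1 | 1 | 1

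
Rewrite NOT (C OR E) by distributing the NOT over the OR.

NOT C AND NOT E
De Morgan's: NOT(OR of terms) = AND of negations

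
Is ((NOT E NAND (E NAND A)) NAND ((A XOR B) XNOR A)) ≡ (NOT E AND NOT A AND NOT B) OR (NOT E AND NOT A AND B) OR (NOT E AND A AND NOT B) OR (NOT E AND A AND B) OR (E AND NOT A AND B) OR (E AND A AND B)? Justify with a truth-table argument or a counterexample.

Yes, they are equivalent — the two output columns agree on all 8 assignments:
E | A | B | Expression 1 | Expression 2
---------------------------------------
0 | 0 | 0 | 1 | 1
0 | 0 | 1 | 1 | 1
0 | 1 | 0 | 1 | 1
0 | 1 | 1 | 1 | 1
1 | 0 | 0 | 0 | 0
1 | 0 | 1 | 1 | 1
1 | 1 | 0 | 0 | 0
1 | 1 | 1 | 1 | 1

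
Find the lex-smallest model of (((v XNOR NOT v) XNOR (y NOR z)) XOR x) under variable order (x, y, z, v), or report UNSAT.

x=0, y=0, z=1, v=0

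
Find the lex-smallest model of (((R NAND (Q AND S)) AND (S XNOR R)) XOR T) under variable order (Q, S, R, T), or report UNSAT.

Q=0, S=0, R=0, T=0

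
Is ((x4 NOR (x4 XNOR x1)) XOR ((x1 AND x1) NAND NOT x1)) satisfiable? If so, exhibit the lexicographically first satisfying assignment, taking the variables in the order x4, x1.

x4=0, x1=0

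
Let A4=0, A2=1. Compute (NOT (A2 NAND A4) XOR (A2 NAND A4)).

Substituting: (NOT (1 NAND 0) XOR (1 NAND 0))
= 1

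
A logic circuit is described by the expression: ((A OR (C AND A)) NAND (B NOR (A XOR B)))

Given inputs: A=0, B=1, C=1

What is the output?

Substituting: ((0 OR (1 AND 0)) NAND (1 NOR (0 XOR 1)))
= 1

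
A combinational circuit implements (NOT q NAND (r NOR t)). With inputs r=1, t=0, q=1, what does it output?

Substituting: (NOT 1 NAND (1 NOR 0))
= 1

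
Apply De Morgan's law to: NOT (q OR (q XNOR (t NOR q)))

NOT q AND NOT (q XNOR (t NOR q))
De Morgan's: NOT(OR of terms) = AND of negations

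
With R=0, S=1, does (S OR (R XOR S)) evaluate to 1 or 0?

Substituting: (1 OR (0 XOR 1))
= 1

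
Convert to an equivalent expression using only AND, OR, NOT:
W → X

NOT W OR X
(Implication elimination: A → B = NOT A OR B)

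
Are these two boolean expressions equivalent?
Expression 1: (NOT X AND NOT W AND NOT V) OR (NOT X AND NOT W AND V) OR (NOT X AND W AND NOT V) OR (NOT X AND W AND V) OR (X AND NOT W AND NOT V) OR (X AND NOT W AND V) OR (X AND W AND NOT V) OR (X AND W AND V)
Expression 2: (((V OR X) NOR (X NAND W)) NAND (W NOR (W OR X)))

Yes, they are equivalent — the two output columns agree on all 8 assignments:
X | W | V | Expression 1 | Expression 2
---------------------------------------
0 | 0 | 0 | 1 | 1
0 | 0 | 1 | 1 | 1
0 | 1 | 0 | 1 | 1
0 | 1 | 1 | 1 | 1
1 | 0 | 0 | 1 | 1
1 | 0 | 1 | 1 | 1
1 | 1 | 0 | 1 | 1
1 | 1 | 1 | 1 | 1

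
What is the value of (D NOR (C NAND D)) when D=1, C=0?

Substituting: (1 NOR (0 NAND 1))
= 0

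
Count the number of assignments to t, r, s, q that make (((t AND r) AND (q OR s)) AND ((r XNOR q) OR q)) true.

Satisfying assignments: (1,1,0,1), (1,1,1,1)
Count: 2 out of 16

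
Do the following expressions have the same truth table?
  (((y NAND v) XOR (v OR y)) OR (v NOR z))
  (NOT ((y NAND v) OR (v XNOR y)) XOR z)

No. Counterexample: with y=0, z=0, v=0, Expression 1 = 1 but Expression 2 = 0.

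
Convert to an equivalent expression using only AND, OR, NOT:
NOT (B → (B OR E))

B AND NOT (B OR E)
(Negated implication: NOT(A → B) = A AND NOT B)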